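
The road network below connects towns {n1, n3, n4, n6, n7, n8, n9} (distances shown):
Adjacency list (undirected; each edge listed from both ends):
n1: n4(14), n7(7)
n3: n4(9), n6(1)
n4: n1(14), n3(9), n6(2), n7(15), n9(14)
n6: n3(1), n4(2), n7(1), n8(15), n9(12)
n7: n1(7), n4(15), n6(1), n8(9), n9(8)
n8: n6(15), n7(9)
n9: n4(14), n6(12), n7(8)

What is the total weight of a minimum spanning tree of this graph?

28

Kruskal: consider edges lightest-first.
n3–n6 (1): add — endpoints in different components.
n6–n7 (1): add — endpoints in different components.
n4–n6 (2): add — endpoints in different components.
n1–n7 (7): add — endpoints in different components.
n7–n9 (8): add — endpoints in different components.
n3–n4 (9): skip — n3 and n4 already connected.
n7–n8 (9): add — endpoints in different components.
MST edges: n3–n6, n6–n7, n4–n6, n1–n7, n7–n9, n7–n8; total weight 1+1+2+7+8+9 = 28.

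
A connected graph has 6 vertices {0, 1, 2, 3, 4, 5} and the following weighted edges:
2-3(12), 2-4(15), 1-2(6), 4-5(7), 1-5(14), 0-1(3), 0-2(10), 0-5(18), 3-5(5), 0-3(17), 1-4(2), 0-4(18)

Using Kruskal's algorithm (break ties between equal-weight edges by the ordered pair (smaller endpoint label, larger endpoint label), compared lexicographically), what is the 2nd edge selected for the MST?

Kruskal: consider edges lightest-first.
1-4 (2): add. Components now {0} {1,4} {2} {3} {5}
0-1 (3): add. Components now {0,1,4} {2} {3} {5}
3-5 (5): add. Components now {0,1,4} {2} {3,5}
1-2 (6): add. Components now {0,1,2,4} {3,5}
4-5 (7): add. Components now {0,1,2,3,4,5}
The 2nd edge added is 0-1.

0-1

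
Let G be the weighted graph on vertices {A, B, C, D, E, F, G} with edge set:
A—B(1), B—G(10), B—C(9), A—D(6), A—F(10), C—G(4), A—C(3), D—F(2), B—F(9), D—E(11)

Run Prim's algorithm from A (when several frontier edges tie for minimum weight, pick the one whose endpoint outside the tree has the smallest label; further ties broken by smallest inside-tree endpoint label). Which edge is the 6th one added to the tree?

D-E

Prim, starting at A.
Step 1: cheapest edge leaving the tree is A—B (1); add B.
Step 2: cheapest edge leaving the tree is A—C (3); add C.
Step 3: cheapest edge leaving the tree is C—G (4); add G.
Step 4: cheapest edge leaving the tree is A—D (6); add D.
Step 5: cheapest edge leaving the tree is D—F (2); add F.
Step 6: cheapest edge leaving the tree is D—E (11); add E.
The 6th edge added is D—E.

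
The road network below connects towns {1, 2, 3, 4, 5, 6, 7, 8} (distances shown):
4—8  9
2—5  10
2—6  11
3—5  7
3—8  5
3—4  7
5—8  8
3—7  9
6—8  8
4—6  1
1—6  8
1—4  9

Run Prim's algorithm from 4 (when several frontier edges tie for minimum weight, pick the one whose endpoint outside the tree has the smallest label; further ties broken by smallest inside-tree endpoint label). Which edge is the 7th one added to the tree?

Prim, starting at 4.
Step 1: cheapest edge leaving the tree is 4—6 (1); add 6.
Step 2: cheapest edge leaving the tree is 3—4 (7); add 3.
Step 3: cheapest edge leaving the tree is 3—8 (5); add 8.
Step 4: cheapest edge leaving the tree is 3—5 (7); add 5.
Step 5: cheapest edge leaving the tree is 1—6 (8); add 1.
Step 6: cheapest edge leaving the tree is 3—7 (9); add 7.
Step 7: cheapest edge leaving the tree is 2—5 (10); add 2.
The 7th edge added is 2—5.

2-5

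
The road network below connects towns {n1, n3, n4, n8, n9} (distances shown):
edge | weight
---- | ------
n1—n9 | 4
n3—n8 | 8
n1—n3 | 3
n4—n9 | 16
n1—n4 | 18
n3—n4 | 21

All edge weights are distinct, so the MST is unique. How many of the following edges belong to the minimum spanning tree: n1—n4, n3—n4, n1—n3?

Kruskal's algorithm — process edges by increasing weight (ties by edge label):
n1—n3 (3): add. Components now {n1,n3} {n8} {n9} {n4}
n1—n9 (4): add. Components now {n1,n3,n9} {n8} {n4}
n3—n8 (8): add. Components now {n1,n3,n8,n9} {n4}
n4—n9 (16): add. Components now {n1,n3,n4,n8,n9}
MST edge set: {n1—n3, n1—n9, n3—n8, n4—n9}.
Of the listed edges, {n1—n3} are in the MST → 1.

1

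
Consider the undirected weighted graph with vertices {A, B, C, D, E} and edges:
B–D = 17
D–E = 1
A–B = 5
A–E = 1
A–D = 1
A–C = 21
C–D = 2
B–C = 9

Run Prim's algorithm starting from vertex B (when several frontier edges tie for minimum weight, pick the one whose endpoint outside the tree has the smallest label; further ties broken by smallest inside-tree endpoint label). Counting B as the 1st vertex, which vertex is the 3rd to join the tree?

Grow the tree from B using Prim:
Step 1: cheapest edge leaving the tree is A–B (5); add A.
Step 2: cheapest edge leaving the tree is A–D (1); add D.
Step 3: cheapest edge leaving the tree is A–E (1); add E.
Step 4: cheapest edge leaving the tree is C–D (2); add C.
Vertex order: B, A, D, E, C. The 3rd vertex is D.

D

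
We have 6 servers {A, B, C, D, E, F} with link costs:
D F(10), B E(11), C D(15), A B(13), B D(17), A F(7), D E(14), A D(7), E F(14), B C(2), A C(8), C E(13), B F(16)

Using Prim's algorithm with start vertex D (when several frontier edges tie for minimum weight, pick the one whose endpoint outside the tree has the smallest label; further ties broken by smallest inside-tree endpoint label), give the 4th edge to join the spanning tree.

Grow the tree from D using Prim:
Step 1: frontier [A D 7, D F 10, D E 14, C D 15, B D 17] → take A D (7); add A.
Step 2: frontier [A F 7, A C 8, A B 13, D F 10, D E 14, C D 15, B D 17] → take A F (7); add F.
Step 3: frontier [A C 8, A B 13, D E 14, C D 15, B D 17, E F 14, B F 16] → take A C (8); add C.
Step 4: frontier [A B 13, B C 2, C E 13, D E 14, B D 17, E F 14, B F 16] → take B C (2); add B.
Step 5: frontier [B E 11, C E 13, D E 14, E F 14] → take B E (11); add E.
The 4th edge added is B C.

B-C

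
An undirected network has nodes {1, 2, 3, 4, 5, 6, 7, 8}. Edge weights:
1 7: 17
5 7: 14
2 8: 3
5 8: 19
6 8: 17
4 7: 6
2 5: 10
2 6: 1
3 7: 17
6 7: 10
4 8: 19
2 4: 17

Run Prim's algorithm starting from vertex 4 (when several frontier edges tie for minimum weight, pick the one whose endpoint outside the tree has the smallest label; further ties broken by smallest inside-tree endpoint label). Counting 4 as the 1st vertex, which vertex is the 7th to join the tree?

1

Prim's algorithm from 4:
Step 1: frontier [4 7 6, 2 4 17, 4 8 19] → take 4 7 (6); add 7.
Step 2: frontier [2 4 17, 4 8 19, 6 7 10, 5 7 14, 1 7 17, 3 7 17] → take 6 7 (10); add 6.
Step 3: frontier [2 4 17, 4 8 19, 2 6 1, 6 8 17, 5 7 14, 1 7 17, 3 7 17] → take 2 6 (1); add 2.
Step 4: frontier [2 8 3, 2 5 10, 4 8 19, 6 8 17, 5 7 14, 1 7 17, 3 7 17] → take 2 8 (3); add 8.
Step 5: frontier [2 5 10, 5 7 14, 1 7 17, 3 7 17, 5 8 19] → take 2 5 (10); add 5.
Step 6: frontier [1 7 17, 3 7 17] → take 1 7 (17); add 1.
Step 7: frontier [3 7 17] → take 3 7 (17); add 3.
Vertex order: 4, 7, 6, 2, 8, 5, 1, 3. The 7th vertex is 1.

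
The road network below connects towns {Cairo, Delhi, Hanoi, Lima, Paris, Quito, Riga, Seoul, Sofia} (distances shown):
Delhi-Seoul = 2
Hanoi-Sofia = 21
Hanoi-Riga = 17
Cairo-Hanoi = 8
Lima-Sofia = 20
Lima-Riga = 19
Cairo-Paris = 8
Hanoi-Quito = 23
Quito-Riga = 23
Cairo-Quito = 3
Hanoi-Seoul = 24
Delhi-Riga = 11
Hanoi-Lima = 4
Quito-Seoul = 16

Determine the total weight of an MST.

Sort edges by weight, then run Kruskal:
Delhi-Seoul (2): add — endpoints in different components.
Cairo-Quito (3): add — endpoints in different components.
Hanoi-Lima (4): add — endpoints in different components.
Cairo-Hanoi (8): add — endpoints in different components.
Cairo-Paris (8): add — endpoints in different components.
Delhi-Riga (11): add — endpoints in different components.
Quito-Seoul (16): add — endpoints in different components.
Hanoi-Riga (17): skip — Hanoi and Riga already connected.
Lima-Riga (19): skip — Lima and Riga already connected.
Lima-Sofia (20): add — endpoints in different components.
MST edges: Delhi-Seoul, Cairo-Quito, Hanoi-Lima, Cairo-Hanoi, Cairo-Paris, Delhi-Riga, Quito-Seoul, Lima-Sofia; total weight 2+3+4+8+8+11+16+20 = 72.

72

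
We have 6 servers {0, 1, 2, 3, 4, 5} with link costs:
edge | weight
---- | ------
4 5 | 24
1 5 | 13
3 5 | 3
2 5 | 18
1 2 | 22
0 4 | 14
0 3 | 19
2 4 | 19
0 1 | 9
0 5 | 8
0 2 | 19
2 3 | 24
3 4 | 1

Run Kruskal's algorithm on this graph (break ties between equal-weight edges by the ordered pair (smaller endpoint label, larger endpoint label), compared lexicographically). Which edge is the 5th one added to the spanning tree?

Sort edges by weight, then run Kruskal:
3 4 (1): add. Components now {0} {1} {2} {3,4} {5}
3 5 (3): add. Components now {0} {1} {2} {3,4,5}
0 5 (8): add. Components now {0,3,4,5} {1} {2}
0 1 (9): add. Components now {0,1,3,4,5} {2}
1 5 (13): skip — 1 and 5 already connected.
0 4 (14): skip — 0 and 4 already connected.
2 5 (18): add. Components now {0,1,2,3,4,5}
The 5th edge added is 2 5.

2-5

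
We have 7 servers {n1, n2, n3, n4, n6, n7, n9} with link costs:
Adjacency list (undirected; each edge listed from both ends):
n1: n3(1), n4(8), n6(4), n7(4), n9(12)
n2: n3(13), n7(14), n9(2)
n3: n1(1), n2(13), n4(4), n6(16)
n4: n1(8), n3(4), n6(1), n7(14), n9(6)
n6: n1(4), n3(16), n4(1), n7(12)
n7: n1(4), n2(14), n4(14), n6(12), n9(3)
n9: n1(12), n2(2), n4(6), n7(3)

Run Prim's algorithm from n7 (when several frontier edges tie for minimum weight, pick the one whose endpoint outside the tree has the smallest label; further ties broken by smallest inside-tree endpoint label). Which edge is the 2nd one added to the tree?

n2-n9

Grow the tree from n7 using Prim:
Step 1: cheapest edge leaving the tree is n7—n9 (3); add n9.
Step 2: cheapest edge leaving the tree is n2—n9 (2); add n2.
Step 3: cheapest edge leaving the tree is n1—n7 (4); add n1.
Step 4: cheapest edge leaving the tree is n1—n3 (1); add n3.
Step 5: cheapest edge leaving the tree is n3—n4 (4); add n4.
Step 6: cheapest edge leaving the tree is n4—n6 (1); add n6.
The 2nd edge added is n2—n9.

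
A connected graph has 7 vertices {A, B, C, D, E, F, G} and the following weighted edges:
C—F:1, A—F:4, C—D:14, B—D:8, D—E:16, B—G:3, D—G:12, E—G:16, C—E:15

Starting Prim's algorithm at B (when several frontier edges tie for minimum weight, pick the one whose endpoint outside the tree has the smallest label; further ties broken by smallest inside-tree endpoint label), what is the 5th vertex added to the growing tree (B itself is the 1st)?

Prim, starting at B.
Step 1: cheapest edge leaving the tree is B—G (3); add G.
Step 2: cheapest edge leaving the tree is B—D (8); add D.
Step 3: cheapest edge leaving the tree is C—D (14); add C.
Step 4: cheapest edge leaving the tree is C—F (1); add F.
Step 5: cheapest edge leaving the tree is A—F (4); add A.
Step 6: cheapest edge leaving the tree is C—E (15); add E.
Vertex order: B, G, D, C, F, A, E. The 5th vertex is F.

F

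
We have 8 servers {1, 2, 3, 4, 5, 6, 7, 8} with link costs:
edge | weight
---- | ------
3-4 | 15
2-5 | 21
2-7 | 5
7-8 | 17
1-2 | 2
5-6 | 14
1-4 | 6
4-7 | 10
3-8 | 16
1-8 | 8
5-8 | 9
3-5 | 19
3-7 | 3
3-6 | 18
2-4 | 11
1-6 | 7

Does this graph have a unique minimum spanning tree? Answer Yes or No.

Yes

Kruskal: consider edges lightest-first.
1-2 (2): add — endpoints in different components.
3-7 (3): add — endpoints in different components.
2-7 (5): add — endpoints in different components.
1-4 (6): add — endpoints in different components.
1-6 (7): add — endpoints in different components.
1-8 (8): add — endpoints in different components.
5-8 (9): add — endpoints in different components.
Every non-tree edge has weight strictly greater than the heaviest edge on the tree path between its endpoints, so the MST is unique.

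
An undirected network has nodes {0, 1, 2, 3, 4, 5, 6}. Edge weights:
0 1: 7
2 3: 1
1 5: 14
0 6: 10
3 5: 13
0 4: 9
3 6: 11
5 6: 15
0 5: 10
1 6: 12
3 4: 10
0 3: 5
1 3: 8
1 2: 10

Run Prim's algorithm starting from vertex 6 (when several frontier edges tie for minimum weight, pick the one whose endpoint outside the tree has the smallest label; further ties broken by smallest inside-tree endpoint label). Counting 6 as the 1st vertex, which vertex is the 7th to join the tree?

Prim, starting at 6.
Step 1: cheapest edge leaving the tree is 0 6 (10); add 0.
Step 2: cheapest edge leaving the tree is 0 3 (5); add 3.
Step 3: cheapest edge leaving the tree is 2 3 (1); add 2.
Step 4: cheapest edge leaving the tree is 0 1 (7); add 1.
Step 5: cheapest edge leaving the tree is 0 4 (9); add 4.
Step 6: cheapest edge leaving the tree is 0 5 (10); add 5.
Vertex order: 6, 0, 3, 2, 1, 4, 5. The 7th vertex is 5.

5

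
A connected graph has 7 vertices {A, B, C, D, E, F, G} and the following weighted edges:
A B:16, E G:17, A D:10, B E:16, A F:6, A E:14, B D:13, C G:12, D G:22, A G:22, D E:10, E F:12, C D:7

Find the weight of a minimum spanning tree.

Prim, starting at D.
Step 1: frontier [C D 7, A D 10, D E 10, B D 13, D G 22] → take C D (7); add C.
Step 2: frontier [C G 12, A D 10, D E 10, B D 13, D G 22] → take A D (10); add A.
Step 3: frontier [A F 6, A E 14, A B 16, A G 22, C G 12, D E 10, B D 13, D G 22] → take A F (6); add F.
Step 4: frontier [A E 14, A B 16, A G 22, C G 12, D E 10, B D 13, D G 22, E F 12] → take D E (10); add E.
Step 5: frontier [A B 16, A G 22, C G 12, B D 13, D G 22, B E 16, E G 17] → take C G (12); add G.
Step 6: frontier [A B 16, B D 13, B E 16] → take B D (13); add B.
MST edges: C D, A D, A F, D E, C G, B D; total weight 7+10+6+10+12+13 = 58.

58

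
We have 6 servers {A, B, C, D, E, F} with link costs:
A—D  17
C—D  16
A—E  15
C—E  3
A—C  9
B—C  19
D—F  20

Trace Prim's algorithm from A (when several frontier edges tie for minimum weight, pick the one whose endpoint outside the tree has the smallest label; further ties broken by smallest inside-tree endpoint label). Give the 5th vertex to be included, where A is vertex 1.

Prim's algorithm from A:
Step 1: frontier [A—C 9, A—E 15, A—D 17] → take A—C (9); add C.
Step 2: frontier [A—E 15, A—D 17, C—E 3, C—D 16, B—C 19] → take C—E (3); add E.
Step 3: frontier [A—D 17, C—D 16, B—C 19] → take C—D (16); add D.
Step 4: frontier [B—C 19, D—F 20] → take B—C (19); add B.
Step 5: frontier [D—F 20] → take D—F (20); add F.
Vertex order: A, C, E, D, B, F. The 5th vertex is B.

B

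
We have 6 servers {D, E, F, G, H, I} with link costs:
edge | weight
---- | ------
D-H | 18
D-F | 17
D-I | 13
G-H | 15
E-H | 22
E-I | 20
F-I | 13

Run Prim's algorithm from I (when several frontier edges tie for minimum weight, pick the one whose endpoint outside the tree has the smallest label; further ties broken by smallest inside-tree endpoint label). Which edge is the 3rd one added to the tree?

D-H

Prim's algorithm from I:
Step 1: frontier [D-I 13, F-I 13, E-I 20] → take D-I (13); add D.
Step 2: frontier [D-F 17, D-H 18, F-I 13, E-I 20] → take F-I (13); add F.
Step 3: frontier [D-H 18, E-I 20] → take D-H (18); add H.
Step 4: frontier [G-H 15, E-H 22, E-I 20] → take G-H (15); add G.
Step 5: frontier [E-H 22, E-I 20] → take E-I (20); add E.
The 3rd edge added is D-H.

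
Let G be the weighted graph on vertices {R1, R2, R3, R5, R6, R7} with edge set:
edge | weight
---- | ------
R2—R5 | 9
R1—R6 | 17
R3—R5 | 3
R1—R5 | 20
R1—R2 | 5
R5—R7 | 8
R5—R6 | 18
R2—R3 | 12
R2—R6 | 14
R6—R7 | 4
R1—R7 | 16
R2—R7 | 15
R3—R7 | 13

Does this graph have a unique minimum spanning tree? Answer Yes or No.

Yes

Sort edges by weight, then run Kruskal:
R3—R5 (3): add. Components now {R3,R5} {R2} {R6} {R1} {R7}
R6—R7 (4): add. Components now {R3,R5} {R2} {R6,R7} {R1}
R1—R2 (5): add. Components now {R3,R5} {R1,R2} {R6,R7}
R5—R7 (8): add. Components now {R3,R5,R6,R7} {R1,R2}
R2—R5 (9): add. Components now {R1,R2,R3,R5,R6,R7}
Every non-tree edge has weight strictly greater than the heaviest edge on the tree path between its endpoints, so the MST is unique.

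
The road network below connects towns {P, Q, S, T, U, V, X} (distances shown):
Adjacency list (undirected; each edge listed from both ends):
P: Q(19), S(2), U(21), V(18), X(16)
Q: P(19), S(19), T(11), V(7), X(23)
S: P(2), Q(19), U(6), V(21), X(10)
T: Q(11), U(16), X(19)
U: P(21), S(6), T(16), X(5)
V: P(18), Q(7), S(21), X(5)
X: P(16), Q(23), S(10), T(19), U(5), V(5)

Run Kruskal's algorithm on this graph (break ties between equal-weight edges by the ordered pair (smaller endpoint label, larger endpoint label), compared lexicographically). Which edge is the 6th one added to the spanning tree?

Sort edges by weight, then run Kruskal:
P-S (2): add — endpoints in different components.
U-X (5): add — endpoints in different components.
V-X (5): add — endpoints in different components.
S-U (6): add — endpoints in different components.
Q-V (7): add — endpoints in different components.
S-X (10): skip — X and S already connected.
Q-T (11): add — endpoints in different components.
The 6th edge added is Q-T.

Q-T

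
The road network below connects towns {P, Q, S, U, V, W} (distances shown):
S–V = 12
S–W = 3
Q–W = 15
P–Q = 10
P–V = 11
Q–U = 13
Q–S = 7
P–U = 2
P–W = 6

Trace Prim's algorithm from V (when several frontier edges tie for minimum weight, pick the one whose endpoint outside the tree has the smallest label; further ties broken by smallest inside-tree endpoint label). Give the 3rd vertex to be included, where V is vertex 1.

Prim's algorithm from V:
Step 1: cheapest edge leaving the tree is P–V (11); add P.
Step 2: cheapest edge leaving the tree is P–U (2); add U.
Step 3: cheapest edge leaving the tree is P–W (6); add W.
Step 4: cheapest edge leaving the tree is S–W (3); add S.
Step 5: cheapest edge leaving the tree is Q–S (7); add Q.
Vertex order: V, P, U, W, S, Q. The 3rd vertex is U.

U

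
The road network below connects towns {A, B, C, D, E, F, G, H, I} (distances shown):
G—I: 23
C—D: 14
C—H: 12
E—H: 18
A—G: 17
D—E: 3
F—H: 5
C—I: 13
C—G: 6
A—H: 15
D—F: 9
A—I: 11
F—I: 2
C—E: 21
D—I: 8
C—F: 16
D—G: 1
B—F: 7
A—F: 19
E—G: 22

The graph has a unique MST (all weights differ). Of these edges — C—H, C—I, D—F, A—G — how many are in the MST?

Kruskal's algorithm — process edges by increasing weight (ties by edge label):
D—G (1): add — endpoints in different components.
F—I (2): add — endpoints in different components.
D—E (3): add — endpoints in different components.
F—H (5): add — endpoints in different components.
C—G (6): add — endpoints in different components.
B—F (7): add — endpoints in different components.
D—I (8): add — endpoints in different components.
D—F (9): skip — D and F already connected.
A—I (11): add — endpoints in different components.
MST edge set: {D—G, F—I, D—E, F—H, C—G, B—F, D—I, A—I}.
Of the listed edges, {} are in the MST → 0.

0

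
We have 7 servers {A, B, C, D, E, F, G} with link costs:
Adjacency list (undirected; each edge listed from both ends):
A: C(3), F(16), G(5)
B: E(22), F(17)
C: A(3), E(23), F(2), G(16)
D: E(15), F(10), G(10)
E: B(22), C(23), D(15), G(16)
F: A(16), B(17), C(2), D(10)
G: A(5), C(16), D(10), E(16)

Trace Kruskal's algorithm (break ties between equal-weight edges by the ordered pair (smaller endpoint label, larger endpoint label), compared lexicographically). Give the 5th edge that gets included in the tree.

Kruskal: consider edges lightest-first.
C—F (2): add. Components now {A} {B} {C,F} {D} {E} {G}
A—C (3): add. Components now {A,C,F} {B} {D} {E} {G}
A—G (5): add. Components now {A,C,F,G} {B} {D} {E}
D—F (10): add. Components now {A,C,D,F,G} {B} {E}
D—G (10): skip — D and G already connected.
D—E (15): add. Components now {A,C,D,E,F,G} {B}
A—F (16): skip — A and F already connected.
C—G (16): skip — C and G already connected.
E—G (16): skip — E and G already connected.
B—F (17): add. Components now {A,B,C,D,E,F,G}
The 5th edge added is D—E.

D-E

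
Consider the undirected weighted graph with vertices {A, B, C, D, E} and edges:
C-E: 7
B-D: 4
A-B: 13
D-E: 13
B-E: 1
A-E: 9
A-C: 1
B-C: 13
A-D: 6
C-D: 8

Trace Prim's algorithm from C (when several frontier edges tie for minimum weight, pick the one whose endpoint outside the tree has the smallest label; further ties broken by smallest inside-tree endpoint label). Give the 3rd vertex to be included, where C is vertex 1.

Prim's algorithm from C:
Step 1: cheapest edge leaving the tree is A-C (1); add A.
Step 2: cheapest edge leaving the tree is A-D (6); add D.
Step 3: cheapest edge leaving the tree is B-D (4); add B.
Step 4: cheapest edge leaving the tree is B-E (1); add E.
Vertex order: C, A, D, B, E. The 3rd vertex is D.

D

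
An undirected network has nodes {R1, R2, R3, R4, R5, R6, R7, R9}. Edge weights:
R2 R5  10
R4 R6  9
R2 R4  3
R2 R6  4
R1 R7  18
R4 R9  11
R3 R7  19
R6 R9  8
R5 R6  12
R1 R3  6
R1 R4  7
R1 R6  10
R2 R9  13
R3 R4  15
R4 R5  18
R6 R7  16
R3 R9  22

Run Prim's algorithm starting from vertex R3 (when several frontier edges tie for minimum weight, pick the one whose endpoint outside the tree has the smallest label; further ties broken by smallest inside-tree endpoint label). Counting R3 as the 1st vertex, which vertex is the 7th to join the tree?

Prim's algorithm from R3:
Step 1: cheapest edge leaving the tree is R1 R3 (6); add R1.
Step 2: cheapest edge leaving the tree is R1 R4 (7); add R4.
Step 3: cheapest edge leaving the tree is R2 R4 (3); add R2.
Step 4: cheapest edge leaving the tree is R2 R6 (4); add R6.
Step 5: cheapest edge leaving the tree is R6 R9 (8); add R9.
Step 6: cheapest edge leaving the tree is R2 R5 (10); add R5.
Step 7: cheapest edge leaving the tree is R6 R7 (16); add R7.
Vertex order: R3, R1, R4, R2, R6, R9, R5, R7. The 7th vertex is R5.

R5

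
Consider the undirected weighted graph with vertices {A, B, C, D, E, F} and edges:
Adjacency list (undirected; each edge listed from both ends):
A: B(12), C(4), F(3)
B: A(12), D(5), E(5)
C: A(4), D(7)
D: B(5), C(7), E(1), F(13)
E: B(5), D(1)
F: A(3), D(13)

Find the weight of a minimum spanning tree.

20

Kruskal: consider edges lightest-first.
D E (1): add. Components now {A} {B} {C} {D,E} {F}
A F (3): add. Components now {A,F} {B} {C} {D,E}
A C (4): add. Components now {A,C,F} {B} {D,E}
B D (5): add. Components now {A,C,F} {B,D,E}
B E (5): skip — B and E already connected.
C D (7): add. Components now {A,B,C,D,E,F}
MST edges: D E, A F, A C, B D, C D; total weight 1+3+4+5+7 = 20.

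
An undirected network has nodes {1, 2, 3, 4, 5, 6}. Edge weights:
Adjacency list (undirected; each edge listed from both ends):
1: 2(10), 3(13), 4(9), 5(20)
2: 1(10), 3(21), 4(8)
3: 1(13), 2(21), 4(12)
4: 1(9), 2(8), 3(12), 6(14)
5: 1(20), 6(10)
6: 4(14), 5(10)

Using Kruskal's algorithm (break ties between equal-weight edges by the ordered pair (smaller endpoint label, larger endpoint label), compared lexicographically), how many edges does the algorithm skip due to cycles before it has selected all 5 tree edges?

2

Kruskal: consider edges lightest-first.
2–4 (8): add. Components now {1} {2,4} {3} {5} {6}
1–4 (9): add. Components now {1,2,4} {3} {5} {6}
1–2 (10): skip — 1 and 2 already connected.
5–6 (10): add. Components now {1,2,4} {3} {5,6}
3–4 (12): add. Components now {1,2,3,4} {5,6}
1–3 (13): skip — 1 and 3 already connected.
4–6 (14): add. Components now {1,2,3,4,5,6}
Edges rejected before the tree was complete: 2.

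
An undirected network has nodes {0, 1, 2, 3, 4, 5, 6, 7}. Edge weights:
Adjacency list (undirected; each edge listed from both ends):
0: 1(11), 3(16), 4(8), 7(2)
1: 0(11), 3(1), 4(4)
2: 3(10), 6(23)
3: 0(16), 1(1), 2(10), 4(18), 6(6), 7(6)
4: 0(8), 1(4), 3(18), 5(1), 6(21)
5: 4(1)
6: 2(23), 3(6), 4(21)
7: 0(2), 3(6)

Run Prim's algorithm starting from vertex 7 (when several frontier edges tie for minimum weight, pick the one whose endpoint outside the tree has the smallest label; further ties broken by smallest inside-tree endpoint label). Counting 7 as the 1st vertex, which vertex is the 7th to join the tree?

6

Prim's algorithm from 7:
Step 1: cheapest edge leaving the tree is 0 7 (2); add 0.
Step 2: cheapest edge leaving the tree is 3 7 (6); add 3.
Step 3: cheapest edge leaving the tree is 1 3 (1); add 1.
Step 4: cheapest edge leaving the tree is 1 4 (4); add 4.
Step 5: cheapest edge leaving the tree is 4 5 (1); add 5.
Step 6: cheapest edge leaving the tree is 3 6 (6); add 6.
Step 7: cheapest edge leaving the tree is 2 3 (10); add 2.
Vertex order: 7, 0, 3, 1, 4, 5, 6, 2. The 7th vertex is 6.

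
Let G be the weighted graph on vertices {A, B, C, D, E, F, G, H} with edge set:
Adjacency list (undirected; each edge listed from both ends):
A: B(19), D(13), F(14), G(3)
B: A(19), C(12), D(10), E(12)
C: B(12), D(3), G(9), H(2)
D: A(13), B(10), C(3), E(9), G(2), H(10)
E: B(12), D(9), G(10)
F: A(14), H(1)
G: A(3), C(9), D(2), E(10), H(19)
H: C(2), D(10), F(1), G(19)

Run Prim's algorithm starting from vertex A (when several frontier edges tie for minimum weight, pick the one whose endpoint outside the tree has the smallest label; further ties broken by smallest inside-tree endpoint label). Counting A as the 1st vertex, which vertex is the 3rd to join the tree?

Grow the tree from A using Prim:
Step 1: cheapest edge leaving the tree is A–G (3); add G.
Step 2: cheapest edge leaving the tree is D–G (2); add D.
Step 3: cheapest edge leaving the tree is C–D (3); add C.
Step 4: cheapest edge leaving the tree is C–H (2); add H.
Step 5: cheapest edge leaving the tree is F–H (1); add F.
Step 6: cheapest edge leaving the tree is D–E (9); add E.
Step 7: cheapest edge leaving the tree is B–D (10); add B.
Vertex order: A, G, D, C, H, F, E, B. The 3rd vertex is D.

D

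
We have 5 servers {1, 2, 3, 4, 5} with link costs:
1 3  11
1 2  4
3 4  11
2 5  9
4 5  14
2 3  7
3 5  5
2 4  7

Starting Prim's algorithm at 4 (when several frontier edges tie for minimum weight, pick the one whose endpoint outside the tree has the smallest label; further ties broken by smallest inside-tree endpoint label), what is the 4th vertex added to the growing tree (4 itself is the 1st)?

3

Grow the tree from 4 using Prim:
Step 1: frontier [2 4 7, 3 4 11, 4 5 14] → take 2 4 (7); add 2.
Step 2: frontier [1 2 4, 2 3 7, 2 5 9, 3 4 11, 4 5 14] → take 1 2 (4); add 1.
Step 3: frontier [1 3 11, 2 3 7, 2 5 9, 3 4 11, 4 5 14] → take 2 3 (7); add 3.
Step 4: frontier [2 5 9, 3 5 5, 4 5 14] → take 3 5 (5); add 5.
Vertex order: 4, 2, 1, 3, 5. The 4th vertex is 3.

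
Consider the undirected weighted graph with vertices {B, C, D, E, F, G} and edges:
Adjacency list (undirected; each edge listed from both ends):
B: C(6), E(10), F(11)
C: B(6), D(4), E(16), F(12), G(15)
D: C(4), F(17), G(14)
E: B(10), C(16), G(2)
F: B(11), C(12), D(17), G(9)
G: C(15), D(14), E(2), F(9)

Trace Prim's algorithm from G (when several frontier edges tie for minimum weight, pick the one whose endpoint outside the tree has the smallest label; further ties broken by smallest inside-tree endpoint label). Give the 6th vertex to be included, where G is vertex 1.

D

Grow the tree from G using Prim:
Step 1: cheapest edge leaving the tree is E G (2); add E.
Step 2: cheapest edge leaving the tree is F G (9); add F.
Step 3: cheapest edge leaving the tree is B E (10); add B.
Step 4: cheapest edge leaving the tree is B C (6); add C.
Step 5: cheapest edge leaving the tree is C D (4); add D.
Vertex order: G, E, F, B, C, D. The 6th vertex is D.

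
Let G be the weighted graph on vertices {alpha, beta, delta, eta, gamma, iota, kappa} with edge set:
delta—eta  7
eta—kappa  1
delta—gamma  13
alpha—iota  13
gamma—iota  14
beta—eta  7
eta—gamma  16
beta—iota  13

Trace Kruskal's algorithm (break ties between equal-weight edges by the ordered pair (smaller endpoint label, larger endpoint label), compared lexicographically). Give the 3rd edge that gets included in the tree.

delta-eta

Kruskal: consider edges lightest-first.
eta—kappa (1): add. Components now {eta,kappa} {delta} {alpha} {iota} {gamma} {beta}
beta—eta (7): add. Components now {beta,eta,kappa} {delta} {alpha} {iota} {gamma}
delta—eta (7): add. Components now {beta,delta,eta,kappa} {alpha} {iota} {gamma}
alpha—iota (13): add. Components now {beta,delta,eta,kappa} {alpha,iota} {gamma}
beta—iota (13): add. Components now {alpha,beta,delta,eta,iota,kappa} {gamma}
delta—gamma (13): add. Components now {alpha,beta,delta,eta,gamma,iota,kappa}
The 3rd edge added is delta—eta.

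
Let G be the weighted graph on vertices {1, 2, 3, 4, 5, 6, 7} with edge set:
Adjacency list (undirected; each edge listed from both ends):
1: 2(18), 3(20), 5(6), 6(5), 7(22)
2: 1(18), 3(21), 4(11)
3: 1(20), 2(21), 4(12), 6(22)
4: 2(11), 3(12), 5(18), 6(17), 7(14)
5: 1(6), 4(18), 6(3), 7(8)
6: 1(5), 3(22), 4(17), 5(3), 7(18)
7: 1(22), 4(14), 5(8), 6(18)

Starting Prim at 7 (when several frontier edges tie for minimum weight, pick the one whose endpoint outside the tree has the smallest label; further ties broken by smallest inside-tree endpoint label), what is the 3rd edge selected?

1-6

Prim's algorithm from 7:
Step 1: cheapest edge leaving the tree is 5 7 (8); add 5.
Step 2: cheapest edge leaving the tree is 5 6 (3); add 6.
Step 3: cheapest edge leaving the tree is 1 6 (5); add 1.
Step 4: cheapest edge leaving the tree is 4 7 (14); add 4.
Step 5: cheapest edge leaving the tree is 2 4 (11); add 2.
Step 6: cheapest edge leaving the tree is 3 4 (12); add 3.
The 3rd edge added is 1 6.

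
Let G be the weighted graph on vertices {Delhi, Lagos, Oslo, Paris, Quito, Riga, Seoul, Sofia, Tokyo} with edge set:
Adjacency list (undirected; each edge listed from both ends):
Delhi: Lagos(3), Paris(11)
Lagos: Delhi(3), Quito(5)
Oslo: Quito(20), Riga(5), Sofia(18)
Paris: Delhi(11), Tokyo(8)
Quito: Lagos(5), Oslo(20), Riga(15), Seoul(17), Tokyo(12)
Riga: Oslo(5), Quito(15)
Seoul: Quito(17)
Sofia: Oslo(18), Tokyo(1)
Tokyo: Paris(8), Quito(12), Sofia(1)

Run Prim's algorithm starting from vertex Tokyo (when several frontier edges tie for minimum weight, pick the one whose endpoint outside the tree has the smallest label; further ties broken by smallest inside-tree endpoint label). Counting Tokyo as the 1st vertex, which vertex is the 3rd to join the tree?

Paris

Prim, starting at Tokyo.
Step 1: cheapest edge leaving the tree is Sofia Tokyo (1); add Sofia.
Step 2: cheapest edge leaving the tree is Paris Tokyo (8); add Paris.
Step 3: cheapest edge leaving the tree is Delhi Paris (11); add Delhi.
Step 4: cheapest edge leaving the tree is Delhi Lagos (3); add Lagos.
Step 5: cheapest edge leaving the tree is Lagos Quito (5); add Quito.
Step 6: cheapest edge leaving the tree is Quito Riga (15); add Riga.
Step 7: cheapest edge leaving the tree is Oslo Riga (5); add Oslo.
Step 8: cheapest edge leaving the tree is Quito Seoul (17); add Seoul.
Vertex order: Tokyo, Sofia, Paris, Delhi, Lagos, Quito, Riga, Oslo, Seoul. The 3rd vertex is Paris.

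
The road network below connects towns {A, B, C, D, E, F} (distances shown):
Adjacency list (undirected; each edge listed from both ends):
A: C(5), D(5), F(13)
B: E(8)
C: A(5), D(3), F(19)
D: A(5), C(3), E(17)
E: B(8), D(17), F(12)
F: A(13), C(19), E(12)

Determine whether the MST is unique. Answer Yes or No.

No

Kruskal's algorithm — process edges by increasing weight (ties by edge label):
C–D (3): add. Components now {A} {B} {C,D} {E} {F}
A–C (5): add. Components now {A,C,D} {B} {E} {F}
A–D (5): skip — A and D already connected.
B–E (8): add. Components now {A,C,D} {B,E} {F}
E–F (12): add. Components now {A,C,D} {B,E,F}
A–F (13): add. Components now {A,B,C,D,E,F}
Non-tree edge A–D has weight 5, equal to the heaviest edge on its tree cycle — swapping gives another MST of the same weight. Not unique.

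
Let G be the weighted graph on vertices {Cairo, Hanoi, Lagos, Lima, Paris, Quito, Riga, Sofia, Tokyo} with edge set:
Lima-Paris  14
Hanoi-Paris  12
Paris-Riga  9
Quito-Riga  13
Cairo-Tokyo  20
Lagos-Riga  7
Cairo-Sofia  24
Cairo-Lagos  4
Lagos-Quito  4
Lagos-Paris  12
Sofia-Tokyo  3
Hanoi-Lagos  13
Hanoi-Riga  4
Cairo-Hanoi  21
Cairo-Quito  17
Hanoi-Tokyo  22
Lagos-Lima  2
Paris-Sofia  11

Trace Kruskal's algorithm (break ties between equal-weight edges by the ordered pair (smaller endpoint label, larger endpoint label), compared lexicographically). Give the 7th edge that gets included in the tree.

Paris-Riga

Sort edges by weight, then run Kruskal:
Lagos-Lima (2): add — endpoints in different components.
Sofia-Tokyo (3): add — endpoints in different components.
Cairo-Lagos (4): add — endpoints in different components.
Hanoi-Riga (4): add — endpoints in different components.
Lagos-Quito (4): add — endpoints in different components.
Lagos-Riga (7): add — endpoints in different components.
Paris-Riga (9): add — endpoints in different components.
Paris-Sofia (11): add — endpoints in different components.
The 7th edge added is Paris-Riga.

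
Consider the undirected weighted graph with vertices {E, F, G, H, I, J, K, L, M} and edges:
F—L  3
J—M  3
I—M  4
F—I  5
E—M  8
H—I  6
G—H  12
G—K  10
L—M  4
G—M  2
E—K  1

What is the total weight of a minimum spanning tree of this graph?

Kruskal's algorithm — process edges by increasing weight (ties by edge label):
E—K (1): add — endpoints in different components.
G—M (2): add — endpoints in different components.
F—L (3): add — endpoints in different components.
J—M (3): add — endpoints in different components.
I—M (4): add — endpoints in different components.
L—M (4): add — endpoints in different components.
F—I (5): skip — F and I already connected.
H—I (6): add — endpoints in different components.
E—M (8): add — endpoints in different components.
MST edges: E—K, G—M, F—L, J—M, I—M, L—M, H—I, E—M; total weight 1+2+3+3+4+4+6+8 = 31.

31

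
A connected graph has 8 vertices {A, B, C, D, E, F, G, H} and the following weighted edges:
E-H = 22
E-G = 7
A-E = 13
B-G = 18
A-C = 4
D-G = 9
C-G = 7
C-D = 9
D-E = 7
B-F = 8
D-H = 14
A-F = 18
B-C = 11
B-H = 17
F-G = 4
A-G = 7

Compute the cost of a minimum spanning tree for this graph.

Kruskal: consider edges lightest-first.
A-C (4): add — endpoints in different components.
F-G (4): add — endpoints in different components.
A-G (7): add — endpoints in different components.
C-G (7): skip — C and G already connected.
D-E (7): add — endpoints in different components.
E-G (7): add — endpoints in different components.
B-F (8): add — endpoints in different components.
C-D (9): skip — C and D already connected.
D-G (9): skip — D and G already connected.
B-C (11): skip — B and C already connected.
A-E (13): skip — A and E already connected.
D-H (14): add — endpoints in different components.
MST edges: A-C, F-G, A-G, D-E, E-G, B-F, D-H; total weight 4+4+7+7+7+8+14 = 51.

51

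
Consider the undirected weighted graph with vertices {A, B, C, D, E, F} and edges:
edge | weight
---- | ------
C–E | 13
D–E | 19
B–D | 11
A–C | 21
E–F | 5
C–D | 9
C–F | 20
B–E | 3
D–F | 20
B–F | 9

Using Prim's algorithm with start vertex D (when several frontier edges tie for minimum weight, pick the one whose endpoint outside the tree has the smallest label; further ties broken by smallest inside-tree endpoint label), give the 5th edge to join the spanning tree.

A-C

Grow the tree from D using Prim:
Step 1: frontier [C–D 9, B–D 11, D–E 19, D–F 20] → take C–D (9); add C.
Step 2: frontier [C–E 13, C–F 20, A–C 21, B–D 11, D–E 19, D–F 20] → take B–D (11); add B.
Step 3: frontier [B–E 3, B–F 9, C–E 13, C–F 20, A–C 21, D–E 19, D–F 20] → take B–E (3); add E.
Step 4: frontier [B–F 9, C–F 20, A–C 21, D–F 20, E–F 5] → take E–F (5); add F.
Step 5: frontier [A–C 21] → take A–C (21); add A.
The 5th edge added is A–C.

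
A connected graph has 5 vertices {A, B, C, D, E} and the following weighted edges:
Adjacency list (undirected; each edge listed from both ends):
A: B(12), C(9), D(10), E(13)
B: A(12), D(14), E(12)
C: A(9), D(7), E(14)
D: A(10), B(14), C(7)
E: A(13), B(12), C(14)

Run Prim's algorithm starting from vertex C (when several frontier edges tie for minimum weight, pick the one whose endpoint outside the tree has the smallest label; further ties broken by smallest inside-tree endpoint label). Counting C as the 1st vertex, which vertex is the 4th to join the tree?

B

Grow the tree from C using Prim:
Step 1: cheapest edge leaving the tree is C D (7); add D.
Step 2: cheapest edge leaving the tree is A C (9); add A.
Step 3: cheapest edge leaving the tree is A B (12); add B.
Step 4: cheapest edge leaving the tree is B E (12); add E.
Vertex order: C, D, A, B, E. The 4th vertex is B.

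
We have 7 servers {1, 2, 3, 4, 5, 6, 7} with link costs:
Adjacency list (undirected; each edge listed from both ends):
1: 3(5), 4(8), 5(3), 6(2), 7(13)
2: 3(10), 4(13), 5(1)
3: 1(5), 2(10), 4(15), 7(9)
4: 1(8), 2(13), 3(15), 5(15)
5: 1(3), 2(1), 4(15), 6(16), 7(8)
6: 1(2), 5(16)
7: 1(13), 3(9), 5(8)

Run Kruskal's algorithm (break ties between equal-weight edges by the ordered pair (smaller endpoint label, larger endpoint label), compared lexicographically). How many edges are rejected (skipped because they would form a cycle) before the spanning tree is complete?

Kruskal: consider edges lightest-first.
2 5 (1): add. Components now {1} {2,5} {3} {4} {6} {7}
1 6 (2): add. Components now {1,6} {2,5} {3} {4} {7}
1 5 (3): add. Components now {1,2,5,6} {3} {4} {7}
1 3 (5): add. Components now {1,2,3,5,6} {4} {7}
1 4 (8): add. Components now {1,2,3,4,5,6} {7}
5 7 (8): add. Components now {1,2,3,4,5,6,7}
Edges rejected before the tree was complete: 0.

0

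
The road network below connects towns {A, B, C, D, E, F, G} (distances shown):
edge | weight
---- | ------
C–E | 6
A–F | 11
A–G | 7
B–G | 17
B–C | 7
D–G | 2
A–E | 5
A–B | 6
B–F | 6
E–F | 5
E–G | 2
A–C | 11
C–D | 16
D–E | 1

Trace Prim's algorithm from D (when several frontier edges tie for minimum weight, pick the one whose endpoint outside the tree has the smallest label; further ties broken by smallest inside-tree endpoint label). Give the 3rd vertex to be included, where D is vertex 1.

Prim, starting at D.
Step 1: cheapest edge leaving the tree is D–E (1); add E.
Step 2: cheapest edge leaving the tree is D–G (2); add G.
Step 3: cheapest edge leaving the tree is A–E (5); add A.
Step 4: cheapest edge leaving the tree is E–F (5); add F.
Step 5: cheapest edge leaving the tree is A–B (6); add B.
Step 6: cheapest edge leaving the tree is C–E (6); add C.
Vertex order: D, E, G, A, F, B, C. The 3rd vertex is G.

G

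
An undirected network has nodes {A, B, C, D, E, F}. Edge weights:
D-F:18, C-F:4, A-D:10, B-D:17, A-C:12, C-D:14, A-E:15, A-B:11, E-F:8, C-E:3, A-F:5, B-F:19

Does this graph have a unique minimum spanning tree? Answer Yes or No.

Kruskal: consider edges lightest-first.
C-E (3): add. Components now {A} {B} {C,E} {D} {F}
C-F (4): add. Components now {A} {B} {C,E,F} {D}
A-F (5): add. Components now {A,C,E,F} {B} {D}
E-F (8): skip — E and F already connected.
A-D (10): add. Components now {A,C,D,E,F} {B}
A-B (11): add. Components now {A,B,C,D,E,F}
Every non-tree edge has weight strictly greater than the heaviest edge on the tree path between its endpoints, so the MST is unique.

Yes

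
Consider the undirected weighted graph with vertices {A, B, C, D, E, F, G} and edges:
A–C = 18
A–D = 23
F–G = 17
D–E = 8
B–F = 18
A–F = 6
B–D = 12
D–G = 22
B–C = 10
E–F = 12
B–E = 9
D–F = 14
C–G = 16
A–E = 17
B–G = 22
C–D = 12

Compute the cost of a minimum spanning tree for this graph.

Grow the tree from D using Prim:
Step 1: cheapest edge leaving the tree is D–E (8); add E.
Step 2: cheapest edge leaving the tree is B–E (9); add B.
Step 3: cheapest edge leaving the tree is B–C (10); add C.
Step 4: cheapest edge leaving the tree is E–F (12); add F.
Step 5: cheapest edge leaving the tree is A–F (6); add A.
Step 6: cheapest edge leaving the tree is C–G (16); add G.
MST edges: D–E, B–E, B–C, E–F, A–F, C–G; total weight 8+9+10+12+6+16 = 61.

61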